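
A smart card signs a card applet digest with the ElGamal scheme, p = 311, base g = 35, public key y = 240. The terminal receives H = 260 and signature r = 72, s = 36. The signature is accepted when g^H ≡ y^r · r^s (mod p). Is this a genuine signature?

genuine

Left side g^H mod p:
35^2 = 1225 ≡ 292
35^4 ≡ 292^2 = 85264 ≡ 50
35^8 ≡ 50^2 = 2500 ≡ 12
35^16 ≡ 12^2 = 144
35^32 ≡ 144^2 = 20736 ≡ 210
35^64 ≡ 210^2 = 44100 ≡ 249
35^128 ≡ 249^2 = 62001 ≡ 112
35^256 ≡ 112^2 = 12544 ≡ 104
260 = 256 + 4, so 35^260 ≡ 104·50 ≡ 224 (mod 311)
Right side y^r · r^s mod p:
240^2 = 57600 ≡ 65
240^4 ≡ 65^2 = 4225 ≡ 182
240^8 ≡ 182^2 = 33124 ≡ 158
240^16 ≡ 158^2 = 24964 ≡ 84
240^32 ≡ 84^2 = 7056 ≡ 214
240^64 ≡ 214^2 = 45796 ≡ 79
72 = 64 + 8, so 240^72 ≡ 79·158 ≡ 42 (mod 311)
72^2 = 5184 ≡ 208
72^4 ≡ 208^2 = 43264 ≡ 35
72^8 ≡ 35^2 = 1225 ≡ 292
72^16 ≡ 292^2 = 85264 ≡ 50
72^32 ≡ 50^2 = 2500 ≡ 12
36 = 32 + 4, so 72^36 ≡ 12·35 ≡ 109 (mod 311)
42·109 = 4578 ≡ 224 (mod 311)
224 ≡ 224 (mod 311), so the signature is genuine.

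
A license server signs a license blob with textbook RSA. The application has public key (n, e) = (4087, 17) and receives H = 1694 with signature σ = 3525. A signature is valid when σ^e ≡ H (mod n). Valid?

no

σ^2 ≡ 3525^2 = 12425625 ≡ 1145
σ^4 ≡ 1145^2 = 1311025 ≡ 3185
σ^8 ≡ 3185^2 = 10144225 ≡ 291
σ^16 ≡ 291^2 = 84681 ≡ 2941
17 = 16 + 1, so σ^17 ≡ 2941·3525 ≡ 2393 (mod 4087)
The recovered value 2393 does not match the digest 1694.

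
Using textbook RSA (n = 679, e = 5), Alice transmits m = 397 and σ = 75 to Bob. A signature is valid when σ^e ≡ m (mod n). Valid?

no

Squares mod 679: σ^1≡75, σ^2≡193, σ^4≡583
5 = 4 + 1, so σ^5 ≡ 583·75 ≡ 269 (mod 679)
σ^5 mod 679 = 269, but m = 397.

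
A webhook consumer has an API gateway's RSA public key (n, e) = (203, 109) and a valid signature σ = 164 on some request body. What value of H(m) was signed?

σ^2 ≡ 164^2 = 26896 ≡ 100
σ^4 ≡ 100^2 = 10000 ≡ 53
σ^8 ≡ 53^2 = 2809 ≡ 170
σ^16 ≡ 170^2 = 28900 ≡ 74
σ^32 ≡ 74^2 = 5476 ≡ 198
σ^64 ≡ 198^2 = 39204 ≡ 25
109 = 64 + 32 + 8 + 4 + 1, so σ^109 ≡ 25·198·170·53·164 ≡ 31 (mod 203)

31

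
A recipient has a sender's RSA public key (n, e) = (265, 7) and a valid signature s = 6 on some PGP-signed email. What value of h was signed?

Squares mod 265: s^1≡6, s^2≡36, s^4≡236
7 = 4 + 2 + 1, so s^7 ≡ 236·36·6 ≡ 96 (mod 265)

96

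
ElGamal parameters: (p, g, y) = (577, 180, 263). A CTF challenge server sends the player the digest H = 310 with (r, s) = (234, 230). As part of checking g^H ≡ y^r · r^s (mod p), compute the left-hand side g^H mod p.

180^2 = 32400 ≡ 88
180^4 ≡ 88^2 = 7744 ≡ 243
180^8 ≡ 243^2 = 59049 ≡ 195
180^16 ≡ 195^2 = 38025 ≡ 520
180^32 ≡ 520^2 = 270400 ≡ 364
180^64 ≡ 364^2 = 132496 ≡ 363
180^128 ≡ 363^2 = 131769 ≡ 213
180^256 ≡ 213^2 = 45369 ≡ 363
310 = 256 + 32 + 16 + 4 + 2, so 180^310 ≡ 363·364·520·243·88 ≡ 264 (mod 577)

264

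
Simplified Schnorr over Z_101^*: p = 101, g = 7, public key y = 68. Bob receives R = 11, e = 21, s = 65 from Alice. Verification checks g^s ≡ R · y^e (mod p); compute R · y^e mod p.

62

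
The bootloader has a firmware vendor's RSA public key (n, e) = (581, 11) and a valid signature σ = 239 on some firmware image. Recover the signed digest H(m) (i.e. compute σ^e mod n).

323

σ^2 ≡ 239^2 = 57121 ≡ 183
σ^4 ≡ 183^2 = 33489 ≡ 372
σ^8 ≡ 372^2 = 138384 ≡ 106
11 = 8 + 2 + 1, so σ^11 ≡ 106·183·239 ≡ 323 (mod 581)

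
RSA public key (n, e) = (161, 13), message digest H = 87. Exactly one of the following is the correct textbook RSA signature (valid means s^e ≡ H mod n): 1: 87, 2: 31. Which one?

2

Candidate 1: 87^2 = 7569 ≡ 2; 87^4 ≡ 2^2 = 4; 87^8 ≡ 4^2 = 16; 13 = 8 + 4 + 1, so 87^13 ≡ 16·4·87 ≡ 94 (mod 161)
Candidate 2: 31^2 = 961 ≡ 156; 31^4 ≡ 156^2 = 24336 ≡ 25; 31^8 ≡ 25^2 = 625 ≡ 142; 13 = 8 + 4 + 1, so 31^13 ≡ 142·25·31 ≡ 87 (mod 161)
  → matches H = 87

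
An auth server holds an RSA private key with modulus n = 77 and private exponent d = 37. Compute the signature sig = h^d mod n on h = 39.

74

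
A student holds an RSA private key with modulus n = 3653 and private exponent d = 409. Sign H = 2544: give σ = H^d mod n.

H^2 ≡ 2544^2 = 6471936 ≡ 2473
H^4 ≡ 2473^2 = 6115729 ≡ 607
H^8 ≡ 607^2 = 368449 ≡ 3149
H^16 ≡ 3149^2 = 9916201 ≡ 1959
H^32 ≡ 1959^2 = 3837681 ≡ 2031
H^64 ≡ 2031^2 = 4124961 ≡ 724
H^128 ≡ 724^2 = 524176 ≡ 1797
H^256 ≡ 1797^2 = 3229209 ≡ 3610
409 = 256 + 128 + 16 + 8 + 1, so H^409 ≡ 3610·1797·1959·3149·2544 ≡ 1946 (mod 3653)

1946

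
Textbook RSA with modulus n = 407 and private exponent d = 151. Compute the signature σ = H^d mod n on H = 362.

230

H^151 mod 407 = 230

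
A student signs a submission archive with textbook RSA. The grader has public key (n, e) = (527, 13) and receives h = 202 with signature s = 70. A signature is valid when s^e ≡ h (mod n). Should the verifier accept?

s^13 mod 527 = 202
Since 202 equals the digest 202, verification succeeds.

accept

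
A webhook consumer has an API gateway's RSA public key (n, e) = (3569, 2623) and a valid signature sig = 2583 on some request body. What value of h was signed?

sig^2 ≡ 2583^2 = 6671889 ≡ 1428
sig^4 ≡ 1428^2 = 2039184 ≡ 1285
sig^8 ≡ 1285^2 = 1651225 ≡ 2347
sig^16 ≡ 2347^2 = 5508409 ≡ 1442
sig^32 ≡ 1442^2 = 2079364 ≡ 2206
sig^64 ≡ 2206^2 = 4866436 ≡ 1889
sig^128 ≡ 1889^2 = 3568321 ≡ 2890
sig^256 ≡ 2890^2 = 8352100 ≡ 640
sig^512 ≡ 640^2 = 409600 ≡ 2734
sig^1024 ≡ 2734^2 = 7474756 ≡ 1270
sig^2048 ≡ 1270^2 = 1612900 ≡ 3281
2623 = 2048 + 512 + 32 + 16 + 8 + 4 + 2 + 1, so sig^2623 ≡ 3281·2734·2206·1442·2347·1285·1428·2583 ≡ 191 (mod 3569)

191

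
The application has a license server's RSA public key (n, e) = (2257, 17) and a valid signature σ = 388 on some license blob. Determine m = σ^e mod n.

1704

σ^2 ≡ 388^2 = 150544 ≡ 1582
σ^4 ≡ 1582^2 = 2502724 ≡ 1968
σ^8 ≡ 1968^2 = 3873024 ≡ 12
σ^16 ≡ 12^2 = 144
17 = 16 + 1, so σ^17 ≡ 144·388 ≡ 1704 (mod 2257)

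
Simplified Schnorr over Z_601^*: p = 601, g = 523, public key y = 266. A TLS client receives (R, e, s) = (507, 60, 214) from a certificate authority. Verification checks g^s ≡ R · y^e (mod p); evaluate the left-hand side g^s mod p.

260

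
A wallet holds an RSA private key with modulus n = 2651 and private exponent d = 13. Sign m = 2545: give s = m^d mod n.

Squares mod 2651: m^1≡2545, m^2≡632, m^4≡1774, m^8≡339
13 = 8 + 4 + 1, so m^13 ≡ 339·1774·2545 ≡ 1681 (mod 2651)

1681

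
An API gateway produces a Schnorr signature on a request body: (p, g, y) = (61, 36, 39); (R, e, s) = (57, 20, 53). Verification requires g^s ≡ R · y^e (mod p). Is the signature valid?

invalid

g^s mod p:
36^2 = 1296 ≡ 15
36^4 ≡ 15^2 = 225 ≡ 42
36^8 ≡ 42^2 = 1764 ≡ 56
36^16 ≡ 56^2 = 3136 ≡ 25
36^32 ≡ 25^2 = 625 ≡ 15
53 = 32 + 16 + 4 + 1, so 36^53 ≡ 15·25·42·36 ≡ 5 (mod 61)
R · y^e mod p:
39^2 = 1521 ≡ 57
39^4 ≡ 57^2 = 3249 ≡ 16
39^8 ≡ 16^2 = 256 ≡ 12
39^16 ≡ 12^2 = 144 ≡ 22
20 = 16 + 4, so 39^20 ≡ 22·16 ≡ 47 (mod 61)
57·47 = 2679 ≡ 56 (mod 61)
5 ≠ 56; the check fails.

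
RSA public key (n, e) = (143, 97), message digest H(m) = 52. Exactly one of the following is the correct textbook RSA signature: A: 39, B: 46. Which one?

A

Candidate A: 39^2 = 1521 ≡ 91; 39^4 ≡ 91^2 = 8281 ≡ 130; 39^8 ≡ 130^2 = 16900 ≡ 26; 39^16 ≡ 26^2 = 676 ≡ 104; 39^32 ≡ 104^2 = 10816 ≡ 91; 39^64 ≡ 91^2 = 8281 ≡ 130; 97 = 64 + 32 + 1, so 39^97 ≡ 130·91·39 ≡ 52 (mod 143)
  → matches H(m) = 52
Candidate B: 46^2 = 2116 ≡ 114; 46^4 ≡ 114^2 = 12996 ≡ 126; 46^8 ≡ 126^2 = 15876 ≡ 3; 46^16 ≡ 3^2 = 9; 46^32 ≡ 9^2 = 81; 46^64 ≡ 81^2 = 6561 ≡ 126; 97 = 64 + 32 + 1, so 46^97 ≡ 126·81·46 ≡ 7 (mod 143)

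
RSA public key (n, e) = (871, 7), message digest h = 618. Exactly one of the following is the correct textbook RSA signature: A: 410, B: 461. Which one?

Candidate A: 410^2 = 168100 ≡ 868; 410^4 ≡ 868^2 = 753424 ≡ 9; 7 = 4 + 2 + 1, so 410^7 ≡ 9·868·410 ≡ 253 (mod 871)
Candidate B: 461^2 = 212521 ≡ 868; 461^4 ≡ 868^2 = 753424 ≡ 9; 7 = 4 + 2 + 1, so 461^7 ≡ 9·868·461 ≡ 618 (mod 871)
  → matches h = 618

B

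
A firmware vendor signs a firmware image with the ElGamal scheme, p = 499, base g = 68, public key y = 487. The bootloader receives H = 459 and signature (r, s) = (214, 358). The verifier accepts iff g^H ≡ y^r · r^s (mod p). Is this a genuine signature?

Left side g^H mod p:
68^2 = 4624 ≡ 133
68^4 ≡ 133^2 = 17689 ≡ 224
68^8 ≡ 224^2 = 50176 ≡ 276
68^16 ≡ 276^2 = 76176 ≡ 328
68^32 ≡ 328^2 = 107584 ≡ 299
68^64 ≡ 299^2 = 89401 ≡ 80
68^128 ≡ 80^2 = 6400 ≡ 412
68^256 ≡ 412^2 = 169744 ≡ 84
459 = 256 + 128 + 64 + 8 + 2 + 1, so 68^459 ≡ 84·412·80·276·133·68 ≡ 3 (mod 499)
Right side y^r · r^s mod p:
487^2 = 237169 ≡ 144
487^4 ≡ 144^2 = 20736 ≡ 277
487^8 ≡ 277^2 = 76729 ≡ 382
487^16 ≡ 382^2 = 145924 ≡ 216
487^32 ≡ 216^2 = 46656 ≡ 249
487^64 ≡ 249^2 = 62001 ≡ 125
487^128 ≡ 125^2 = 15625 ≡ 156
214 = 128 + 64 + 16 + 4 + 2, so 487^214 ≡ 156·125·216·277·144 ≡ 391 (mod 499)
214^2 = 45796 ≡ 387
214^4 ≡ 387^2 = 149769 ≡ 69
214^8 ≡ 69^2 = 4761 ≡ 270
214^16 ≡ 270^2 = 72900 ≡ 46
214^32 ≡ 46^2 = 2116 ≡ 120
214^64 ≡ 120^2 = 14400 ≡ 428
214^128 ≡ 428^2 = 183184 ≡ 51
214^256 ≡ 51^2 = 2601 ≡ 106
358 = 256 + 64 + 32 + 4 + 2, so 214^358 ≡ 106·428·120·69·387 ≡ 455 (mod 499)
391·455 = 177905 ≡ 261 (mod 499)
3 ≠ 261, so verification fails.

forged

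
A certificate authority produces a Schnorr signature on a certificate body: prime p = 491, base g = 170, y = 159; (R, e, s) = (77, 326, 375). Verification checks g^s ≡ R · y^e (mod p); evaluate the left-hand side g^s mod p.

170^2 = 28900 ≡ 422
170^4 ≡ 422^2 = 178084 ≡ 342
170^8 ≡ 342^2 = 116964 ≡ 106
170^16 ≡ 106^2 = 11236 ≡ 434
170^32 ≡ 434^2 = 188356 ≡ 303
170^64 ≡ 303^2 = 91809 ≡ 483
170^128 ≡ 483^2 = 233289 ≡ 64
170^256 ≡ 64^2 = 4096 ≡ 168
375 = 256 + 64 + 32 + 16 + 4 + 2 + 1, so 170^375 ≡ 168·483·303·434·342·422·170 ≡ 488 (mod 491)

488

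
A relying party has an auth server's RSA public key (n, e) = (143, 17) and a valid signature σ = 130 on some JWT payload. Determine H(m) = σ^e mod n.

26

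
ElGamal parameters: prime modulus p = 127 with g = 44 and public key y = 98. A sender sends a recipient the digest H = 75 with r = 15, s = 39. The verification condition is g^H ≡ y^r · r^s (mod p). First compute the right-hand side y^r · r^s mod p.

122

98^15 mod 127 = 50
15^39 mod 127 = 38
y^r · r^s ≡ 50·38 = 1900 ≡ 122 (mod 127)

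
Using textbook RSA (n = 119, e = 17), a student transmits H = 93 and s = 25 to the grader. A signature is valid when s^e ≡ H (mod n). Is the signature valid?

valid

Squares mod 119: s^1≡25, s^2≡30, s^4≡67, s^8≡86, s^16≡18
17 = 16 + 1, so s^17 ≡ 18·25 ≡ 93 (mod 119)
Since 93 equals the digest 93, verification succeeds.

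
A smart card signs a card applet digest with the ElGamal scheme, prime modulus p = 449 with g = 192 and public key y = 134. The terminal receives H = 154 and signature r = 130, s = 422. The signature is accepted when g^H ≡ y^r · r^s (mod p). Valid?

yes

Left side g^H mod p:
Squares mod 449: 192^1≡192, 192^2≡46, 192^4≡320, 192^8≡28, 192^16≡335, 192^32≡424, 192^64≡176, 192^128≡444
154 = 128 + 16 + 8 + 2, so 192^154 ≡ 444·335·28·46 ≡ 45 (mod 449)
Right side y^r · r^s mod p:
Squares mod 449: 134^1≡134, 134^2≡445, 134^4≡16, 134^8≡256, 134^16≡431, 134^32≡324, 134^64≡359, 134^128≡18
130 = 128 + 2, so 134^130 ≡ 18·445 ≡ 377 (mod 449)
Squares mod 449: 130^1≡130, 130^2≡287, 130^4≡202, 130^8≡394, 130^16≡331, 130^32≡5, 130^64≡25, 130^128≡176, 130^256≡444
422 = 256 + 128 + 32 + 4 + 2, so 130^422 ≡ 444·176·5·202·287 ≡ 280 (mod 449)
377·280 = 105560 ≡ 45 (mod 449)
45 ≡ 45 (mod 449), so the signature is genuine.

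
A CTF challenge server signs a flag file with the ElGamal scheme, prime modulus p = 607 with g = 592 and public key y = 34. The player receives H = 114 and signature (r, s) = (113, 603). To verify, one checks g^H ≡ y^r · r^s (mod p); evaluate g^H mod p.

223

592^2 = 350464 ≡ 225
592^4 ≡ 225^2 = 50625 ≡ 244
592^8 ≡ 244^2 = 59536 ≡ 50
592^16 ≡ 50^2 = 2500 ≡ 72
592^32 ≡ 72^2 = 5184 ≡ 328
592^64 ≡ 328^2 = 107584 ≡ 145
114 = 64 + 32 + 16 + 2, so 592^114 ≡ 145·328·72·225 ≡ 223 (mod 607)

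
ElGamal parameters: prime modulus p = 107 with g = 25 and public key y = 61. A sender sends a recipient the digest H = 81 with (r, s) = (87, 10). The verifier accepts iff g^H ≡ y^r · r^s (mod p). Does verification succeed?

passes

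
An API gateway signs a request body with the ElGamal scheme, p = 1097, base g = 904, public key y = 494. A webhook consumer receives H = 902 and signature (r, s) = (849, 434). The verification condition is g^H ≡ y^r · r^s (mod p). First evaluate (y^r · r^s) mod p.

272

494^849 mod 1097 = 674
849^434 mod 1097 = 531
y^r · r^s ≡ 674·531 = 357894 ≡ 272 (mod 1097)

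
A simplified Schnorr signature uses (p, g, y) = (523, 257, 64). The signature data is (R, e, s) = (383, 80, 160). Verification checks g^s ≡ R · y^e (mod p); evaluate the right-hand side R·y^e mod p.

77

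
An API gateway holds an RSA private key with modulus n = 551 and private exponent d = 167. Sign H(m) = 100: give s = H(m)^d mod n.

9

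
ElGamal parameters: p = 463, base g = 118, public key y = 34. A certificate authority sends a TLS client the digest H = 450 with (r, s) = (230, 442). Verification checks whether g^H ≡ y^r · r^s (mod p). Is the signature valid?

valid

Left side g^H mod p:
118^2 = 13924 ≡ 34
118^4 ≡ 34^2 = 1156 ≡ 230
118^8 ≡ 230^2 = 52900 ≡ 118
118^16 ≡ 118^2 = 13924 ≡ 34
118^32 ≡ 34^2 = 1156 ≡ 230
118^64 ≡ 230^2 = 52900 ≡ 118
118^128 ≡ 118^2 = 13924 ≡ 34
118^256 ≡ 34^2 = 1156 ≡ 230
450 = 256 + 128 + 64 + 2, so 118^450 ≡ 230·34·118·34 ≡ 34 (mod 463)
Right side y^r · r^s mod p:
34^2 = 1156 ≡ 230
34^4 ≡ 230^2 = 52900 ≡ 118
34^8 ≡ 118^2 = 13924 ≡ 34
34^16 ≡ 34^2 = 1156 ≡ 230
34^32 ≡ 230^2 = 52900 ≡ 118
34^64 ≡ 118^2 = 13924 ≡ 34
34^128 ≡ 34^2 = 1156 ≡ 230
230 = 128 + 64 + 32 + 4 + 2, so 34^230 ≡ 230·34·118·118·230 ≡ 286 (mod 463)
230^2 = 52900 ≡ 118
230^4 ≡ 118^2 = 13924 ≡ 34
230^8 ≡ 34^2 = 1156 ≡ 230
230^16 ≡ 230^2 = 52900 ≡ 118
230^32 ≡ 118^2 = 13924 ≡ 34
230^64 ≡ 34^2 = 1156 ≡ 230
230^128 ≡ 230^2 = 52900 ≡ 118
230^256 ≡ 118^2 = 13924 ≡ 34
442 = 256 + 128 + 32 + 16 + 8 + 2, so 230^442 ≡ 34·118·34·118·230·118 ≡ 230 (mod 463)
286·230 = 65780 ≡ 34 (mod 463)
34 ≡ 34 (mod 463), so the signature is genuine.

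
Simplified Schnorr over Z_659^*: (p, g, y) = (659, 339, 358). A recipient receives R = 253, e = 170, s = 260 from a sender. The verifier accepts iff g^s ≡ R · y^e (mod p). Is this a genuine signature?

g^s mod p:
339^2 = 114921 ≡ 255
339^4 ≡ 255^2 = 65025 ≡ 443
339^8 ≡ 443^2 = 196249 ≡ 526
339^16 ≡ 526^2 = 276676 ≡ 555
339^32 ≡ 555^2 = 308025 ≡ 272
339^64 ≡ 272^2 = 73984 ≡ 176
339^128 ≡ 176^2 = 30976 ≡ 3
339^256 ≡ 3^2 = 9
260 = 256 + 4, so 339^260 ≡ 9·443 ≡ 33 (mod 659)
R · y^e mod p:
358^2 = 128164 ≡ 318
358^4 ≡ 318^2 = 101124 ≡ 297
358^8 ≡ 297^2 = 88209 ≡ 562
358^16 ≡ 562^2 = 315844 ≡ 183
358^32 ≡ 183^2 = 33489 ≡ 539
358^64 ≡ 539^2 = 290521 ≡ 561
358^128 ≡ 561^2 = 314721 ≡ 378
170 = 128 + 32 + 8 + 2, so 358^170 ≡ 378·539·562·318 ≡ 258 (mod 659)
253·258 = 65274 ≡ 33 (mod 659)
33 ≡ 33 (mod 659); signature holds.

genuine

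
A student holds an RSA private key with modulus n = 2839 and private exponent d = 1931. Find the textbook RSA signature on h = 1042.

2578

h^2 ≡ 1042^2 = 1085764 ≡ 1266
h^4 ≡ 1266^2 = 1602756 ≡ 1560
h^8 ≡ 1560^2 = 2433600 ≡ 577
h^16 ≡ 577^2 = 332929 ≡ 766
h^32 ≡ 766^2 = 586756 ≡ 1922
h^64 ≡ 1922^2 = 3694084 ≡ 545
h^128 ≡ 545^2 = 297025 ≡ 1769
h^256 ≡ 1769^2 = 3129361 ≡ 783
h^512 ≡ 783^2 = 613089 ≡ 2704
h^1024 ≡ 2704^2 = 7311616 ≡ 1191
1931 = 1024 + 512 + 256 + 128 + 8 + 2 + 1, so h^1931 ≡ 1191·2704·783·1769·577·1266·1042 ≡ 2578 (mod 2839)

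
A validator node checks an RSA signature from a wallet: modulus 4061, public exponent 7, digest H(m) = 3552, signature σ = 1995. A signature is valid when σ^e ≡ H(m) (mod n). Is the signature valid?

σ^2 ≡ 1995^2 = 3980025 ≡ 245
σ^4 ≡ 245^2 = 60025 ≡ 3171
7 = 4 + 2 + 1, so σ^7 ≡ 3171·245·1995 ≡ 509 (mod 4061)
The recovered value 509 does not match the digest 3552.

invalid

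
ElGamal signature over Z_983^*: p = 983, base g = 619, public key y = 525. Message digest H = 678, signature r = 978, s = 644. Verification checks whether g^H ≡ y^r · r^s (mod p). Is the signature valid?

Left side g^H mod p:
619^678 mod 983 = 780
Right side y^r · r^s mod p:
525^978 mod 983 = 638
978^644 mod 983 = 938
638·938 = 598444 ≡ 780 (mod 983)
780 ≡ 780 (mod 983), so the signature is genuine.

valid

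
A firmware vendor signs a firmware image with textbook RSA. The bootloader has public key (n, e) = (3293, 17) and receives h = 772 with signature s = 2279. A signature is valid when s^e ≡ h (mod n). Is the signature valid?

invalid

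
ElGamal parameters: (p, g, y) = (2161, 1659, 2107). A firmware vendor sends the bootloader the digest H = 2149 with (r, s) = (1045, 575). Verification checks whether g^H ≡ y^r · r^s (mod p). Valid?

no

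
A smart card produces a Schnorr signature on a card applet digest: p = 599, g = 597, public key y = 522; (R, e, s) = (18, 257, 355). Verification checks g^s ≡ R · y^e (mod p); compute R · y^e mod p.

522^2 = 272484 ≡ 538
522^4 ≡ 538^2 = 289444 ≡ 127
522^8 ≡ 127^2 = 16129 ≡ 555
522^16 ≡ 555^2 = 308025 ≡ 139
522^32 ≡ 139^2 = 19321 ≡ 153
522^64 ≡ 153^2 = 23409 ≡ 48
522^128 ≡ 48^2 = 2304 ≡ 507
522^256 ≡ 507^2 = 257049 ≡ 78
257 = 256 + 1, so 522^257 ≡ 78·522 ≡ 583 (mod 599)
R · y^e ≡ 18·583 = 10494 ≡ 311 (mod 599)

311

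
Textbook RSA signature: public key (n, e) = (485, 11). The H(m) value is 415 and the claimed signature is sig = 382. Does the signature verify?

does not verify

Squares mod 485: sig^1≡382, sig^2≡424, sig^4≡326, sig^8≡61
11 = 8 + 2 + 1, so sig^11 ≡ 61·424·382 ≡ 113 (mod 485)
sig^11 mod 485 = 113, but H(m) = 415.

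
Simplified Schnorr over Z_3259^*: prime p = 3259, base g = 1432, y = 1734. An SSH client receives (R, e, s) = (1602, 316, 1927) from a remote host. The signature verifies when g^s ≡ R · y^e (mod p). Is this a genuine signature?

genuine

g^s mod p:
1432^2 = 2050624 ≡ 713
1432^4 ≡ 713^2 = 508369 ≡ 3224
1432^8 ≡ 3224^2 = 10394176 ≡ 1225
1432^16 ≡ 1225^2 = 1500625 ≡ 1485
1432^32 ≡ 1485^2 = 2205225 ≡ 2141
1432^64 ≡ 2141^2 = 4583881 ≡ 1727
1432^128 ≡ 1727^2 = 2982529 ≡ 544
1432^256 ≡ 544^2 = 295936 ≡ 2626
1432^512 ≡ 2626^2 = 6895876 ≡ 3091
1432^1024 ≡ 3091^2 = 9554281 ≡ 2152
1927 = 1024 + 512 + 256 + 128 + 4 + 2 + 1, so 1432^1927 ≡ 2152·3091·2626·544·3224·713·1432 ≡ 135 (mod 3259)
R · y^e mod p:
1734^2 = 3006756 ≡ 1958
1734^4 ≡ 1958^2 = 3833764 ≡ 1180
1734^8 ≡ 1180^2 = 1392400 ≡ 807
1734^16 ≡ 807^2 = 651249 ≡ 2708
1734^32 ≡ 2708^2 = 7333264 ≡ 514
1734^64 ≡ 514^2 = 264196 ≡ 217
1734^128 ≡ 217^2 = 47089 ≡ 1463
1734^256 ≡ 1463^2 = 2140369 ≡ 2465
316 = 256 + 32 + 16 + 8 + 4, so 1734^316 ≡ 2465·514·2708·807·1180 ≡ 2069 (mod 3259)
1602·2069 = 3314538 ≡ 135 (mod 3259)
135 ≡ 135 (mod 3259); signature holds.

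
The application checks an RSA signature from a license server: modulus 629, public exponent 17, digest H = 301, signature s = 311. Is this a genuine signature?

Squares mod 629: s^1≡311, s^2≡484, s^4≡268, s^8≡118, s^16≡86
17 = 16 + 1, so s^17 ≡ 86·311 ≡ 328 (mod 629)
The recovered value 328 does not match the digest 301.

forged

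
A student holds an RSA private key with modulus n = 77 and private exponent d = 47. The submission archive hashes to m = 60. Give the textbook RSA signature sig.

58

m^2 ≡ 60^2 = 3600 ≡ 58
m^4 ≡ 58^2 = 3364 ≡ 53
m^8 ≡ 53^2 = 2809 ≡ 37
m^16 ≡ 37^2 = 1369 ≡ 60
m^32 ≡ 60^2 = 3600 ≡ 58
47 = 32 + 8 + 4 + 2 + 1, so m^47 ≡ 58·37·53·58·60 ≡ 58 (mod 77)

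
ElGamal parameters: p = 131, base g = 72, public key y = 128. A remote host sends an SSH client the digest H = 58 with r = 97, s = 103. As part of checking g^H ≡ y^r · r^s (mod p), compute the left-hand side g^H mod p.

72^2 = 5184 ≡ 75
72^4 ≡ 75^2 = 5625 ≡ 123
72^8 ≡ 123^2 = 15129 ≡ 64
72^16 ≡ 64^2 = 4096 ≡ 35
72^32 ≡ 35^2 = 1225 ≡ 46
58 = 32 + 16 + 8 + 2, so 72^58 ≡ 46·35·64·75 ≡ 48 (mod 131)

48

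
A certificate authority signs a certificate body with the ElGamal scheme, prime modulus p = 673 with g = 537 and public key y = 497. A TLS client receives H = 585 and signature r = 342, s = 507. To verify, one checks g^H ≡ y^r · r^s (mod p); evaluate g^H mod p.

409

Squares mod 673: 537^1≡537, 537^2≡325, 537^4≡637, 537^8≡623, 537^16≡481, 537^32≡522, 537^64≡592, 537^128≡504, 537^256≡295, 537^512≡208
585 = 512 + 64 + 8 + 1, so 537^585 ≡ 208·592·623·537 ≡ 409 (mod 673)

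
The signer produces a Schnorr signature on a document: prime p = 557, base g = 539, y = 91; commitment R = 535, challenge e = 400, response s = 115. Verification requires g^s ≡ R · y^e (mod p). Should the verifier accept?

reject

g^s mod p:
Squares mod 557: 539^1≡539, 539^2≡324, 539^4≡260, 539^8≡203, 539^16≡548, 539^32≡81, 539^64≡434
115 = 64 + 32 + 16 + 2 + 1, so 539^115 ≡ 434·81·548·324·539 ≡ 392 (mod 557)
R · y^e mod p:
Squares mod 557: 91^1≡91, 91^2≡483, 91^4≡463, 91^8≡481, 91^16≡206, 91^32≡104, 91^64≡233, 91^128≡260, 91^256≡203
400 = 256 + 128 + 16, so 91^400 ≡ 203·260·206 ≡ 40 (mod 557)
535·40 = 21400 ≡ 234 (mod 557)
392 ≠ 234; the check fails.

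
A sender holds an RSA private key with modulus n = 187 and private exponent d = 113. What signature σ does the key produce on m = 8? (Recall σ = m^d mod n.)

127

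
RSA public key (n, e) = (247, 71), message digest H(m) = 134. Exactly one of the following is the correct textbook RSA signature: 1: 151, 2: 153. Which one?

Candidate 1: 151^2 = 22801 ≡ 77; 151^4 ≡ 77^2 = 5929 ≡ 1; 151^8 ≡ 1^2 = 1; 151^16 ≡ 1^2 = 1; 151^32 ≡ 1^2 = 1; 151^64 ≡ 1^2 = 1; 71 = 64 + 4 + 2 + 1, so 151^71 ≡ 1·1·77·151 ≡ 18 (mod 247)
Candidate 2: 153^2 = 23409 ≡ 191; 153^4 ≡ 191^2 = 36481 ≡ 172; 153^8 ≡ 172^2 = 29584 ≡ 191; 153^16 ≡ 191^2 = 36481 ≡ 172; 153^32 ≡ 172^2 = 29584 ≡ 191; 153^64 ≡ 191^2 = 36481 ≡ 172; 71 = 64 + 4 + 2 + 1, so 153^71 ≡ 172·172·191·153 ≡ 134 (mod 247)
  → matches H(m) = 134

2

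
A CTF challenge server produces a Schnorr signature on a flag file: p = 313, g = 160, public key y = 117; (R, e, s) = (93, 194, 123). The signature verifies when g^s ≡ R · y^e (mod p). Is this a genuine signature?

forged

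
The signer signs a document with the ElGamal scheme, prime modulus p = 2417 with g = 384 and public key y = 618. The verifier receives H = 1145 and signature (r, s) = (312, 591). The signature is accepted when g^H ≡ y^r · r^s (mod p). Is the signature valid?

valid

Left side g^H mod p:
384^2 = 147456 ≡ 19
384^4 ≡ 19^2 = 361
384^8 ≡ 361^2 = 130321 ≡ 2220
384^16 ≡ 2220^2 = 4928400 ≡ 137
384^32 ≡ 137^2 = 18769 ≡ 1850
384^64 ≡ 1850^2 = 3422500 ≡ 28
384^128 ≡ 28^2 = 784
384^256 ≡ 784^2 = 614656 ≡ 738
384^512 ≡ 738^2 = 544644 ≡ 819
384^1024 ≡ 819^2 = 670761 ≡ 1252
1145 = 1024 + 64 + 32 + 16 + 8 + 1, so 384^1145 ≡ 1252·28·1850·137·2220·384 ≡ 2058 (mod 2417)
Right side y^r · r^s mod p:
618^2 = 381924 ≡ 38
618^4 ≡ 38^2 = 1444
618^8 ≡ 1444^2 = 2085136 ≡ 1682
618^16 ≡ 1682^2 = 2829124 ≡ 1234
618^32 ≡ 1234^2 = 1522756 ≡ 46
618^64 ≡ 46^2 = 2116
618^128 ≡ 2116^2 = 4477456 ≡ 1172
618^256 ≡ 1172^2 = 1373584 ≡ 728
312 = 256 + 32 + 16 + 8, so 618^312 ≡ 728·46·1234·1682 ≡ 137 (mod 2417)
312^2 = 97344 ≡ 664
312^4 ≡ 664^2 = 440896 ≡ 1002
312^8 ≡ 1002^2 = 1004004 ≡ 949
312^16 ≡ 949^2 = 900601 ≡ 1477
312^32 ≡ 1477^2 = 2181529 ≡ 1395
312^64 ≡ 1395^2 = 1946025 ≡ 340
312^128 ≡ 340^2 = 115600 ≡ 2001
312^256 ≡ 2001^2 = 4004001 ≡ 1449
312^512 ≡ 1449^2 = 2099601 ≡ 1645
591 = 512 + 64 + 8 + 4 + 2 + 1, so 312^591 ≡ 1645·340·949·1002·664·312 ≡ 756 (mod 2417)
137·756 = 103572 ≡ 2058 (mod 2417)
2058 ≡ 2058 (mod 2417), so the signature is genuine.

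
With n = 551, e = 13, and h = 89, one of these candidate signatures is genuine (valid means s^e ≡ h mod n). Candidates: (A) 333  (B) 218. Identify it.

Candidate A: 333^13 mod 551 = 89
  → matches h = 89
Candidate B: 218^13 mod 551 = 462

A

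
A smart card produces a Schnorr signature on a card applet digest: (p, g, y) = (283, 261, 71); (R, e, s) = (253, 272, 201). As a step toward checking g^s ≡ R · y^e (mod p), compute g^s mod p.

261^2 = 68121 ≡ 201
261^4 ≡ 201^2 = 40401 ≡ 215
261^8 ≡ 215^2 = 46225 ≡ 96
261^16 ≡ 96^2 = 9216 ≡ 160
261^32 ≡ 160^2 = 25600 ≡ 130
261^64 ≡ 130^2 = 16900 ≡ 203
261^128 ≡ 203^2 = 41209 ≡ 174
201 = 128 + 64 + 8 + 1, so 261^201 ≡ 174·203·96·261 ≡ 151 (mod 283)

151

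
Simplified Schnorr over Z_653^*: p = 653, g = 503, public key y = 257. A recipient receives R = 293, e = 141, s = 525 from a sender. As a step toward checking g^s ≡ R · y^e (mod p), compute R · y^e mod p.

Squares mod 653: 257^1≡257, 257^2≡96, 257^4≡74, 257^8≡252, 257^16≡163, 257^32≡449, 257^64≡477, 257^128≡285
141 = 128 + 8 + 4 + 1, so 257^141 ≡ 285·252·74·257 ≡ 496 (mod 653)
R · y^e ≡ 293·496 = 145328 ≡ 362 (mod 653)

362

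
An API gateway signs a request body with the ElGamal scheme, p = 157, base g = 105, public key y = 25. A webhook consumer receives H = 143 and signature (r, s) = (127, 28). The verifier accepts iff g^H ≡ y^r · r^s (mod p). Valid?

Left side g^H mod p:
105^2 = 11025 ≡ 35
105^4 ≡ 35^2 = 1225 ≡ 126
105^8 ≡ 126^2 = 15876 ≡ 19
105^16 ≡ 19^2 = 361 ≡ 47
105^32 ≡ 47^2 = 2209 ≡ 11
105^64 ≡ 11^2 = 121
105^128 ≡ 121^2 = 14641 ≡ 40
143 = 128 + 8 + 4 + 2 + 1, so 105^143 ≡ 40·19·126·35·105 ≡ 145 (mod 157)
Right side y^r · r^s mod p:
25^2 = 625 ≡ 154
25^4 ≡ 154^2 = 23716 ≡ 9
25^8 ≡ 9^2 = 81
25^16 ≡ 81^2 = 6561 ≡ 124
25^32 ≡ 124^2 = 15376 ≡ 147
25^64 ≡ 147^2 = 21609 ≡ 100
127 = 64 + 32 + 16 + 8 + 4 + 2 + 1, so 25^127 ≡ 100·147·124·81·9·154·25 ≡ 86 (mod 157)
127^2 = 16129 ≡ 115
127^4 ≡ 115^2 = 13225 ≡ 37
127^8 ≡ 37^2 = 1369 ≡ 113
127^16 ≡ 113^2 = 12769 ≡ 52
28 = 16 + 8 + 4, so 127^28 ≡ 52·113·37 ≡ 124 (mod 157)
86·124 = 10664 ≡ 145 (mod 157)
145 ≡ 145 (mod 157), so the signature is genuine.

yes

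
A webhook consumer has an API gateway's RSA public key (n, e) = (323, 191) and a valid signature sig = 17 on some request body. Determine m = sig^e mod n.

sig^191 mod 323 = 289

289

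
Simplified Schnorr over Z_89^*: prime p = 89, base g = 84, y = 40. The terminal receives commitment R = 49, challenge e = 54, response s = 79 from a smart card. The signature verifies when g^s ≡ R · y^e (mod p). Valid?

no

g^s mod p:
Squares mod 89: 84^1≡84, 84^2≡25, 84^4≡2, 84^8≡4, 84^16≡16, 84^32≡78, 84^64≡32
79 = 64 + 8 + 4 + 2 + 1, so 84^79 ≡ 32·4·2·25·84 ≡ 40 (mod 89)
R · y^e mod p:
Squares mod 89: 40^1≡40, 40^2≡87, 40^4≡4, 40^8≡16, 40^16≡78, 40^32≡32
54 = 32 + 16 + 4 + 2, so 40^54 ≡ 32·78·4·87 ≡ 57 (mod 89)
49·57 = 2793 ≡ 34 (mod 89)
40 ≠ 34; the check fails.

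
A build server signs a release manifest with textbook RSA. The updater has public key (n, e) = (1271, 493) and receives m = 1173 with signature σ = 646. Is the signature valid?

valid

σ^2 ≡ 646^2 = 417316 ≡ 428
σ^4 ≡ 428^2 = 183184 ≡ 160
σ^8 ≡ 160^2 = 25600 ≡ 180
σ^16 ≡ 180^2 = 32400 ≡ 625
σ^32 ≡ 625^2 = 390625 ≡ 428
σ^64 ≡ 428^2 = 183184 ≡ 160
σ^128 ≡ 160^2 = 25600 ≡ 180
σ^256 ≡ 180^2 = 32400 ≡ 625
493 = 256 + 128 + 64 + 32 + 8 + 4 + 1, so σ^493 ≡ 625·180·160·428·180·160·646 ≡ 1173 (mod 1271)
σ^493 mod 1271 = 1173 matches m.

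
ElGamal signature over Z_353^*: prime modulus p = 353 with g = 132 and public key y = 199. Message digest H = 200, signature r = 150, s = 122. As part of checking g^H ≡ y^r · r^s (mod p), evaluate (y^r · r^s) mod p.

207

199^2 = 39601 ≡ 65
199^4 ≡ 65^2 = 4225 ≡ 342
199^8 ≡ 342^2 = 116964 ≡ 121
199^16 ≡ 121^2 = 14641 ≡ 168
199^32 ≡ 168^2 = 28224 ≡ 337
199^64 ≡ 337^2 = 113569 ≡ 256
199^128 ≡ 256^2 = 65536 ≡ 231
150 = 128 + 16 + 4 + 2, so 199^150 ≡ 231·168·342·65 ≡ 198 (mod 353)
150^2 = 22500 ≡ 261
150^4 ≡ 261^2 = 68121 ≡ 345
150^8 ≡ 345^2 = 119025 ≡ 64
150^16 ≡ 64^2 = 4096 ≡ 213
150^32 ≡ 213^2 = 45369 ≡ 185
150^64 ≡ 185^2 = 34225 ≡ 337
122 = 64 + 32 + 16 + 8 + 2, so 150^122 ≡ 337·185·213·64·261 ≡ 338 (mod 353)
y^r · r^s ≡ 198·338 = 66924 ≡ 207 (mod 353)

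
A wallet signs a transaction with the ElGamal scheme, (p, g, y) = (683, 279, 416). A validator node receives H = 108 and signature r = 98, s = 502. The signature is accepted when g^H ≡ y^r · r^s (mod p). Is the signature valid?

Left side g^H mod p:
279^2 = 77841 ≡ 662
279^4 ≡ 662^2 = 438244 ≡ 441
279^8 ≡ 441^2 = 194481 ≡ 509
279^16 ≡ 509^2 = 259081 ≡ 224
279^32 ≡ 224^2 = 50176 ≡ 317
279^64 ≡ 317^2 = 100489 ≡ 88
108 = 64 + 32 + 8 + 4, so 279^108 ≡ 88·317·509·441 ≡ 195 (mod 683)
Right side y^r · r^s mod p:
416^2 = 173056 ≡ 257
416^4 ≡ 257^2 = 66049 ≡ 481
416^8 ≡ 481^2 = 231361 ≡ 507
416^16 ≡ 507^2 = 257049 ≡ 241
416^32 ≡ 241^2 = 58081 ≡ 26
416^64 ≡ 26^2 = 676
98 = 64 + 32 + 2, so 416^98 ≡ 676·26·257 ≡ 353 (mod 683)
98^2 = 9604 ≡ 42
98^4 ≡ 42^2 = 1764 ≡ 398
98^8 ≡ 398^2 = 158404 ≡ 631
98^16 ≡ 631^2 = 398161 ≡ 655
98^32 ≡ 655^2 = 429025 ≡ 101
98^64 ≡ 101^2 = 10201 ≡ 639
98^128 ≡ 639^2 = 408321 ≡ 570
98^256 ≡ 570^2 = 324900 ≡ 475
502 = 256 + 128 + 64 + 32 + 16 + 4 + 2, so 98^502 ≡ 475·570·639·101·655·398·42 ≡ 403 (mod 683)
353·403 = 142259 ≡ 195 (mod 683)
195 ≡ 195 (mod 683), so the signature is genuine.

valid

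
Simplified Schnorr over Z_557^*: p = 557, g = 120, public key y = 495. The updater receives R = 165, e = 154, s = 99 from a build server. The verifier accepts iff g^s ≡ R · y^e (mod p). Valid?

yes

g^s mod p:
Squares mod 557: 120^1≡120, 120^2≡475, 120^4≡40, 120^8≡486, 120^16≡28, 120^32≡227, 120^64≡285
99 = 64 + 32 + 2 + 1, so 120^99 ≡ 285·227·475·120 ≡ 399 (mod 557)
R · y^e mod p:
Squares mod 557: 495^1≡495, 495^2≡502, 495^4≡240, 495^8≡229, 495^16≡83, 495^32≡205, 495^64≡250, 495^128≡116
154 = 128 + 16 + 8 + 2, so 495^154 ≡ 116·83·229·502 ≡ 367 (mod 557)
165·367 = 60555 ≡ 399 (mod 557)
399 ≡ 399 (mod 557); signature holds.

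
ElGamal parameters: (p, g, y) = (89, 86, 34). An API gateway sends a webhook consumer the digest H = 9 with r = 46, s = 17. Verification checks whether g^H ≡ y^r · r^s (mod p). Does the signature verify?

Left side g^H mod p:
Squares mod 89: 86^1≡86, 86^2≡9, 86^4≡81, 86^8≡64
9 = 8 + 1, so 86^9 ≡ 64·86 ≡ 75 (mod 89)
Right side y^r · r^s mod p:
Squares mod 89: 34^1≡34, 34^2≡88, 34^4≡1, 34^8≡1, 34^16≡1, 34^32≡1
46 = 32 + 8 + 4 + 2, so 34^46 ≡ 1·1·1·88 ≡ 88 (mod 89)
Squares mod 89: 46^1≡46, 46^2≡69, 46^4≡44, 46^8≡67, 46^16≡39
17 = 16 + 1, so 46^17 ≡ 39·46 ≡ 14 (mod 89)
88·14 = 1232 ≡ 75 (mod 89)
75 ≡ 75 (mod 89), so the signature is genuine.

verifies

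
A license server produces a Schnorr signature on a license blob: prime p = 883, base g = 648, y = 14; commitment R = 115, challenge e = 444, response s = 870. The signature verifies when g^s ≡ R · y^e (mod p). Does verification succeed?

g^s mod p:
648^870 mod 883 = 329
R · y^e mod p:
14^444 mod 883 = 95
115·95 = 10925 ≡ 329 (mod 883)
329 ≡ 329 (mod 883); signature holds.

passes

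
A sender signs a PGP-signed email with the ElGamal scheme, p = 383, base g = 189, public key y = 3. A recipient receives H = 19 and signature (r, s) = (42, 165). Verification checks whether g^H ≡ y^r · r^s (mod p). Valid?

no

Left side g^H mod p:
Squares mod 383: 189^1≡189, 189^2≡102, 189^4≡63, 189^8≡139, 189^16≡171
19 = 16 + 2 + 1, so 189^19 ≡ 171·102·189 ≡ 57 (mod 383)
Right side y^r · r^s mod p:
Squares mod 383: 3^1≡3, 3^2≡9, 3^4≡81, 3^8≡50, 3^16≡202, 3^32≡206
42 = 32 + 8 + 2, so 3^42 ≡ 206·50·9 ≡ 14 (mod 383)
Squares mod 383: 42^1≡42, 42^2≡232, 42^4≡204, 42^8≡252, 42^16≡309, 42^32≡114, 42^64≡357, 42^128≡293
165 = 128 + 32 + 4 + 1, so 42^165 ≡ 293·114·204·42 ≡ 12 (mod 383)
14·12 = 168 ≡ 168 (mod 383)
57 ≠ 168, so verification fails.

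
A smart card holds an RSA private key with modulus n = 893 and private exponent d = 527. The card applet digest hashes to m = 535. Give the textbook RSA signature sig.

Squares mod 893: m^1≡535, m^2≡465, m^4≡119, m^8≡766, m^16≡55, m^32≡346, m^64≡54, m^128≡237, m^256≡803, m^512≡63
527 = 512 + 8 + 4 + 2 + 1, so m^527 ≡ 63·766·119·465·535 ≡ 357 (mod 893)

357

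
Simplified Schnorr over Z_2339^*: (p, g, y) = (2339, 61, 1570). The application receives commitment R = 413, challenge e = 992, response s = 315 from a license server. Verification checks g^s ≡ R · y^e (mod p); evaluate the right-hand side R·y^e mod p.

1959

1570^2 = 2464900 ≡ 1933
1570^4 ≡ 1933^2 = 3736489 ≡ 1106
1570^8 ≡ 1106^2 = 1223236 ≡ 2278
1570^16 ≡ 2278^2 = 5189284 ≡ 1382
1570^32 ≡ 1382^2 = 1909924 ≡ 1300
1570^64 ≡ 1300^2 = 1690000 ≡ 1242
1570^128 ≡ 1242^2 = 1542564 ≡ 1163
1570^256 ≡ 1163^2 = 1352569 ≡ 627
1570^512 ≡ 627^2 = 393129 ≡ 177
992 = 512 + 256 + 128 + 64 + 32, so 1570^992 ≡ 177·627·1163·1242·1300 ≡ 724 (mod 2339)
R · y^e ≡ 413·724 = 299012 ≡ 1959 (mod 2339)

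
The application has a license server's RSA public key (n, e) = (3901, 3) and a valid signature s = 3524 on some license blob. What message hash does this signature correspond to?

s^2 ≡ 3524^2 = 12418576 ≡ 1693
3 = 2 + 1, so s^3 ≡ 1693·3524 ≡ 1503 (mod 3901)

1503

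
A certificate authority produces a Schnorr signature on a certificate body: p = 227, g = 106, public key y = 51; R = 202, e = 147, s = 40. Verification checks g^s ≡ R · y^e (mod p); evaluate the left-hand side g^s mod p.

209

Squares mod 227: 106^1≡106, 106^2≡113, 106^4≡57, 106^8≡71, 106^16≡47, 106^32≡166
40 = 32 + 8, so 106^40 ≡ 166·71 ≡ 209 (mod 227)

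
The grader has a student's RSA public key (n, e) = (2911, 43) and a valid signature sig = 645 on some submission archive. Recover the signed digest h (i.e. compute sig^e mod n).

1744

sig^2 ≡ 645^2 = 416025 ≡ 2663
sig^4 ≡ 2663^2 = 7091569 ≡ 373
sig^8 ≡ 373^2 = 139129 ≡ 2312
sig^16 ≡ 2312^2 = 5345344 ≡ 748
sig^32 ≡ 748^2 = 559504 ≡ 592
43 = 32 + 8 + 2 + 1, so sig^43 ≡ 592·2312·2663·645 ≡ 1744 (mod 2911)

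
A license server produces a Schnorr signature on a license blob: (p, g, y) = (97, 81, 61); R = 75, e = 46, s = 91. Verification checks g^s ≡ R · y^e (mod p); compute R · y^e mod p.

61^2 = 3721 ≡ 35
61^4 ≡ 35^2 = 1225 ≡ 61
61^8 ≡ 61^2 = 3721 ≡ 35
61^16 ≡ 35^2 = 1225 ≡ 61
61^32 ≡ 61^2 = 3721 ≡ 35
46 = 32 + 8 + 4 + 2, so 61^46 ≡ 35·35·61·35 ≡ 61 (mod 97)
R · y^e ≡ 75·61 = 4575 ≡ 16 (mod 97)

16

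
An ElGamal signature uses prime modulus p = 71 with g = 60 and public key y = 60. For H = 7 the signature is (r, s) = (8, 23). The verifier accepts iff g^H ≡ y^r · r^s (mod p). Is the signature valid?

invalid

Left side g^H mod p:
Squares mod 71: 60^1≡60, 60^2≡50, 60^4≡15
7 = 4 + 2 + 1, so 60^7 ≡ 15·50·60 ≡ 57 (mod 71)
Right side y^r · r^s mod p:
Squares mod 71: 60^1≡60, 60^2≡50, 60^4≡15, 60^8≡12
60^8 ≡ 12 (mod 71)
Squares mod 71: 8^1≡8, 8^2≡64, 8^4≡49, 8^8≡58, 8^16≡27
23 = 16 + 4 + 2 + 1, so 8^23 ≡ 27·49·64·8 ≡ 36 (mod 71)
12·36 = 432 ≡ 6 (mod 71)
57 ≠ 6, so verification fails.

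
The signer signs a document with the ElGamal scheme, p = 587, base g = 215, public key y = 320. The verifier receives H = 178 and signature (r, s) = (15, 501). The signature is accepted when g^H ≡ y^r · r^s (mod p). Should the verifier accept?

accept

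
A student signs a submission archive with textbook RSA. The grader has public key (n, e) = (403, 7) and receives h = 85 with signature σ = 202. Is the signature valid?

Squares mod 403: σ^1≡202, σ^2≡101, σ^4≡126
7 = 4 + 2 + 1, so σ^7 ≡ 126·101·202 ≡ 318 (mod 403)
The recovered value 318 does not match the digest 85.

invalid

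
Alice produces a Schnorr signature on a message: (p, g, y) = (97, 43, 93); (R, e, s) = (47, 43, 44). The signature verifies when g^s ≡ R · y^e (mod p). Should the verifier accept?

accept

g^s mod p:
43^44 mod 97 = 62
R · y^e mod p:
93^43 mod 97 = 88
47·88 = 4136 ≡ 62 (mod 97)
62 ≡ 62 (mod 97); signature holds.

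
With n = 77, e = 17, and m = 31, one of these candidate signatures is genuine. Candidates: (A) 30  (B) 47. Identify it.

B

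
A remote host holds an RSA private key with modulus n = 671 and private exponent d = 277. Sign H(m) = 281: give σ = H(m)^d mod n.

8

(H(m))^2 ≡ 281^2 = 78961 ≡ 454
(H(m))^4 ≡ 454^2 = 206116 ≡ 119
(H(m))^8 ≡ 119^2 = 14161 ≡ 70
(H(m))^16 ≡ 70^2 = 4900 ≡ 203
(H(m))^32 ≡ 203^2 = 41209 ≡ 278
(H(m))^64 ≡ 278^2 = 77284 ≡ 119
(H(m))^128 ≡ 119^2 = 14161 ≡ 70
(H(m))^256 ≡ 70^2 = 4900 ≡ 203
277 = 256 + 16 + 4 + 1, so (H(m))^277 ≡ 203·203·119·281 ≡ 8 (mod 671)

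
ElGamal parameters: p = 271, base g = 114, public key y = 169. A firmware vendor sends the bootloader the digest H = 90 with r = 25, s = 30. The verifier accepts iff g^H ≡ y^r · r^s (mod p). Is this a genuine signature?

Left side g^H mod p:
Squares mod 271: 114^1≡114, 114^2≡259, 114^4≡144, 114^8≡140, 114^16≡88, 114^32≡156, 114^64≡217
90 = 64 + 16 + 8 + 2, so 114^90 ≡ 217·88·140·259 ≡ 242 (mod 271)
Right side y^r · r^s mod p:
Squares mod 271: 169^1≡169, 169^2≡106, 169^4≡125, 169^8≡178, 169^16≡248
25 = 16 + 8 + 1, so 169^25 ≡ 248·178·169 ≡ 248 (mod 271)
Squares mod 271: 25^1≡25, 25^2≡83, 25^4≡114, 25^8≡259, 25^16≡144
30 = 16 + 8 + 4 + 2, so 25^30 ≡ 144·259·114·83 ≡ 178 (mod 271)
248·178 = 44144 ≡ 242 (mod 271)
242 ≡ 242 (mod 271), so the signature is genuine.

genuine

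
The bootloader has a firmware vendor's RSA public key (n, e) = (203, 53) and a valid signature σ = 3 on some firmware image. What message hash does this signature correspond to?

Squares mod 203: σ^1≡3, σ^2≡9, σ^4≡81, σ^8≡65, σ^16≡165, σ^32≡23
53 = 32 + 16 + 4 + 1, so σ^53 ≡ 23·165·81·3 ≡ 159 (mod 203)

159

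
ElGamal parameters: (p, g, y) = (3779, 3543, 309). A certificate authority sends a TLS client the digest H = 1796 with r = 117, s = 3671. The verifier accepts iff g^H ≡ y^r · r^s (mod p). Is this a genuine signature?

Left side g^H mod p:
3543^2 = 12552849 ≡ 2790
3543^4 ≡ 2790^2 = 7784100 ≡ 3139
3543^8 ≡ 3139^2 = 9853321 ≡ 1468
3543^16 ≡ 1468^2 = 2155024 ≡ 994
3543^32 ≡ 994^2 = 988036 ≡ 1717
3543^64 ≡ 1717^2 = 2948089 ≡ 469
3543^128 ≡ 469^2 = 219961 ≡ 779
3543^256 ≡ 779^2 = 606841 ≡ 2201
3543^512 ≡ 2201^2 = 4844401 ≡ 3502
3543^1024 ≡ 3502^2 = 12264004 ≡ 1149
1796 = 1024 + 512 + 256 + 4, so 3543^1796 ≡ 1149·3502·2201·3139 ≡ 2575 (mod 3779)
Right side y^r · r^s mod p:
309^2 = 95481 ≡ 1006
309^4 ≡ 1006^2 = 1012036 ≡ 3043
309^8 ≡ 3043^2 = 9259849 ≡ 1299
309^16 ≡ 1299^2 = 1687401 ≡ 1967
309^32 ≡ 1967^2 = 3869089 ≡ 3172
309^64 ≡ 3172^2 = 10061584 ≡ 1886
117 = 64 + 32 + 16 + 4 + 1, so 309^117 ≡ 1886·3172·1967·3043·309 ≡ 2013 (mod 3779)
117^2 = 13689 ≡ 2352
117^4 ≡ 2352^2 = 5531904 ≡ 3227
117^8 ≡ 3227^2 = 10413529 ≡ 2384
117^16 ≡ 2384^2 = 5683456 ≡ 3619
117^32 ≡ 3619^2 = 13097161 ≡ 2926
117^64 ≡ 2926^2 = 8561476 ≡ 2041
117^128 ≡ 2041^2 = 4165681 ≡ 1223
117^256 ≡ 1223^2 = 1495729 ≡ 3024
117^512 ≡ 3024^2 = 9144576 ≡ 3175
117^1024 ≡ 3175^2 = 10080625 ≡ 2032
117^2048 ≡ 2032^2 = 4129024 ≡ 2356
3671 = 2048 + 1024 + 512 + 64 + 16 + 4 + 2 + 1, so 117^3671 ≡ 2356·2032·3175·2041·3619·3227·2352·117 ≡ 2291 (mod 3779)
2013·2291 = 4611783 ≡ 1403 (mod 3779)
2575 ≠ 1403, so verification fails.

forged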